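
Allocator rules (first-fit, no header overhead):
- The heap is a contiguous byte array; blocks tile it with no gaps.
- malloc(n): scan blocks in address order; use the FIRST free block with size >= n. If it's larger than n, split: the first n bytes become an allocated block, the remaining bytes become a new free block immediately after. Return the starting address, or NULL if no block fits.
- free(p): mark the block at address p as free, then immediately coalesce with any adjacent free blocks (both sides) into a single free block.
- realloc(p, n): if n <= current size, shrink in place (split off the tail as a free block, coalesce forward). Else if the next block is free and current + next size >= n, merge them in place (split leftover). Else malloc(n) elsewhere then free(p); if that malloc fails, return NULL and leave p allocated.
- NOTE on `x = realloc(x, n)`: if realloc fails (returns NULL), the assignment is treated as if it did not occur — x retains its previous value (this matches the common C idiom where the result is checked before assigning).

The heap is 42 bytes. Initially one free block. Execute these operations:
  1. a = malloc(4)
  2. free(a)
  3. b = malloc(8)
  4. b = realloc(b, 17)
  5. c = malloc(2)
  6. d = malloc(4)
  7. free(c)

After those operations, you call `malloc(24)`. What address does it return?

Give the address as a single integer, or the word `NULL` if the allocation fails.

Op 1: a = malloc(4) -> a = 0; heap: [0-3 ALLOC][4-41 FREE]
Op 2: free(a) -> (freed a); heap: [0-41 FREE]
Op 3: b = malloc(8) -> b = 0; heap: [0-7 ALLOC][8-41 FREE]
Op 4: b = realloc(b, 17) -> b = 0; heap: [0-16 ALLOC][17-41 FREE]
Op 5: c = malloc(2) -> c = 17; heap: [0-16 ALLOC][17-18 ALLOC][19-41 FREE]
Op 6: d = malloc(4) -> d = 19; heap: [0-16 ALLOC][17-18 ALLOC][19-22 ALLOC][23-41 FREE]
Op 7: free(c) -> (freed c); heap: [0-16 ALLOC][17-18 FREE][19-22 ALLOC][23-41 FREE]
malloc(24): first-fit scan over [0-16 ALLOC][17-18 FREE][19-22 ALLOC][23-41 FREE] -> NULL

Answer: NULL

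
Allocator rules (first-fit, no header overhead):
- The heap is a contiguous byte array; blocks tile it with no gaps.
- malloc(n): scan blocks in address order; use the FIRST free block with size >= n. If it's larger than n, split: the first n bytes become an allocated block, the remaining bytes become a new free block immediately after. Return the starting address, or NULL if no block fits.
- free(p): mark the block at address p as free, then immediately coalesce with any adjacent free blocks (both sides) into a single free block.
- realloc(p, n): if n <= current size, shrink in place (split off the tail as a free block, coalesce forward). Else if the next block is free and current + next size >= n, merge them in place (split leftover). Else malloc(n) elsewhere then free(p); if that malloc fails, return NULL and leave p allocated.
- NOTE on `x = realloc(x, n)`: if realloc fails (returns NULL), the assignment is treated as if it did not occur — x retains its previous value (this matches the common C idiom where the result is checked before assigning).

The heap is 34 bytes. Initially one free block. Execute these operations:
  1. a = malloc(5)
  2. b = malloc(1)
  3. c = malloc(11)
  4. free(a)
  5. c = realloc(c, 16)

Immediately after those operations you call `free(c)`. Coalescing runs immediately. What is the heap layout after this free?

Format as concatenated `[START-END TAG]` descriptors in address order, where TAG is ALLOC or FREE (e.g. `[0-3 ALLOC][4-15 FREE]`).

Answer: [0-4 FREE][5-5 ALLOC][6-33 FREE]

Derivation:
Op 1: a = malloc(5) -> a = 0; heap: [0-4 ALLOC][5-33 FREE]
Op 2: b = malloc(1) -> b = 5; heap: [0-4 ALLOC][5-5 ALLOC][6-33 FREE]
Op 3: c = malloc(11) -> c = 6; heap: [0-4 ALLOC][5-5 ALLOC][6-16 ALLOC][17-33 FREE]
Op 4: free(a) -> (freed a); heap: [0-4 FREE][5-5 ALLOC][6-16 ALLOC][17-33 FREE]
Op 5: c = realloc(c, 16) -> c = 6; heap: [0-4 FREE][5-5 ALLOC][6-21 ALLOC][22-33 FREE]
free(c): c = 6 -> block [6-21 ALLOC]; mark free, coalesce with adjacent free neighbors -> [0-4 FREE][5-5 ALLOC][6-33 FREE]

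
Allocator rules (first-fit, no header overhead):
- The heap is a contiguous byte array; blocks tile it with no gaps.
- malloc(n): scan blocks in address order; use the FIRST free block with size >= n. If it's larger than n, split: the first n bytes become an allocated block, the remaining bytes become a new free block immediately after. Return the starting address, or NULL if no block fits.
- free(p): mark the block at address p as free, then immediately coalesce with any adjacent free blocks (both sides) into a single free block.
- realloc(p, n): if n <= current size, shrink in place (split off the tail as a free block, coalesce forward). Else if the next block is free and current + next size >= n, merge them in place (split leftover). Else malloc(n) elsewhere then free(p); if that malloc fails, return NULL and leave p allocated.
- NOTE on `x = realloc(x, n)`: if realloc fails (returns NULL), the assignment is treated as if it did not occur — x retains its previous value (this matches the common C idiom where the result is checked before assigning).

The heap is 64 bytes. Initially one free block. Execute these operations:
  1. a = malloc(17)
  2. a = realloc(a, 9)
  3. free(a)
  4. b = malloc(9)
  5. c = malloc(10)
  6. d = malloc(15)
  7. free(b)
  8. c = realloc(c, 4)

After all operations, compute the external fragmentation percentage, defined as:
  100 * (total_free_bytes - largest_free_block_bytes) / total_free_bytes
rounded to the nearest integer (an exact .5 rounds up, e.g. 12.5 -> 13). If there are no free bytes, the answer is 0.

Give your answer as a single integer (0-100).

Answer: 33

Derivation:
Op 1: a = malloc(17) -> a = 0; heap: [0-16 ALLOC][17-63 FREE]
Op 2: a = realloc(a, 9) -> a = 0; heap: [0-8 ALLOC][9-63 FREE]
Op 3: free(a) -> (freed a); heap: [0-63 FREE]
Op 4: b = malloc(9) -> b = 0; heap: [0-8 ALLOC][9-63 FREE]
Op 5: c = malloc(10) -> c = 9; heap: [0-8 ALLOC][9-18 ALLOC][19-63 FREE]
Op 6: d = malloc(15) -> d = 19; heap: [0-8 ALLOC][9-18 ALLOC][19-33 ALLOC][34-63 FREE]
Op 7: free(b) -> (freed b); heap: [0-8 FREE][9-18 ALLOC][19-33 ALLOC][34-63 FREE]
Op 8: c = realloc(c, 4) -> c = 9; heap: [0-8 FREE][9-12 ALLOC][13-18 FREE][19-33 ALLOC][34-63 FREE]
Free blocks: [9 6 30] total_free=45 largest=30 -> 100*(45-30)/45 = 1500/45 ≈ 33.333 -> rounds to 33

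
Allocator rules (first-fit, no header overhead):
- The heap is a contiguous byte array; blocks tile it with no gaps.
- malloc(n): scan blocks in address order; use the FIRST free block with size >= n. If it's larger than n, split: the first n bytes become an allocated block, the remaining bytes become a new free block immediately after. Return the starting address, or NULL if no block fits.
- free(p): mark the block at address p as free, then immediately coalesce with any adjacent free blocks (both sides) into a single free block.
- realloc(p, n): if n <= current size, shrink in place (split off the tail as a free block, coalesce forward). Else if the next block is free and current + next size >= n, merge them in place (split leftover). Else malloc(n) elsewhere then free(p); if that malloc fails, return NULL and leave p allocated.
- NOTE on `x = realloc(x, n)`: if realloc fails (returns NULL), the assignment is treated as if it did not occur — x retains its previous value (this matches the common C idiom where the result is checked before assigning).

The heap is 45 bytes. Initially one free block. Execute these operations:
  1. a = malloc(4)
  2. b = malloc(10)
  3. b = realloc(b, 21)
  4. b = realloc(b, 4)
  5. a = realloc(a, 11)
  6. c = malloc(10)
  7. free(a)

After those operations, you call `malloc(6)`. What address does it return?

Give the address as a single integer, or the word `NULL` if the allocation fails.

Op 1: a = malloc(4) -> a = 0; heap: [0-3 ALLOC][4-44 FREE]
Op 2: b = malloc(10) -> b = 4; heap: [0-3 ALLOC][4-13 ALLOC][14-44 FREE]
Op 3: b = realloc(b, 21) -> b = 4; heap: [0-3 ALLOC][4-24 ALLOC][25-44 FREE]
Op 4: b = realloc(b, 4) -> b = 4; heap: [0-3 ALLOC][4-7 ALLOC][8-44 FREE]
Op 5: a = realloc(a, 11) -> a = 8; heap: [0-3 FREE][4-7 ALLOC][8-18 ALLOC][19-44 FREE]
Op 6: c = malloc(10) -> c = 19; heap: [0-3 FREE][4-7 ALLOC][8-18 ALLOC][19-28 ALLOC][29-44 FREE]
Op 7: free(a) -> (freed a); heap: [0-3 FREE][4-7 ALLOC][8-18 FREE][19-28 ALLOC][29-44 FREE]
malloc(6): first-fit scan over [0-3 FREE][4-7 ALLOC][8-18 FREE][19-28 ALLOC][29-44 FREE] -> 8

Answer: 8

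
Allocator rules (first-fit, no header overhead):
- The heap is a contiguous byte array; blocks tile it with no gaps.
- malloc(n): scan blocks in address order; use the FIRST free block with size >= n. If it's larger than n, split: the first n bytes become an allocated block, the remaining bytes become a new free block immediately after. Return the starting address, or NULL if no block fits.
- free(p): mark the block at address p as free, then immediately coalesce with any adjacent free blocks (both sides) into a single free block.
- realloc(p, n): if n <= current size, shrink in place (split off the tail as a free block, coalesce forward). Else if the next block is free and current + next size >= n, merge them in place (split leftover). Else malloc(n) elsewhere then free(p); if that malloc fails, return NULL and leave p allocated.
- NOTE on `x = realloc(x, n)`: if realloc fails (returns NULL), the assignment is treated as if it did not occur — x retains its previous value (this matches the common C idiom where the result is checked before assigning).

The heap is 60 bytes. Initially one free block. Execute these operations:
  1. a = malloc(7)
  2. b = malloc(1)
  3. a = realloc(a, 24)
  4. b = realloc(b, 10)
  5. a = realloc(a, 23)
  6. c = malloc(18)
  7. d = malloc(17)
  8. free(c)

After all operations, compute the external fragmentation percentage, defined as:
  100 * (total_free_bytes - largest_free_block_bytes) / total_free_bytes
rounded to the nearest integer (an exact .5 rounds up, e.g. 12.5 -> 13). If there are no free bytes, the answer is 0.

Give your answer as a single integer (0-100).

Op 1: a = malloc(7) -> a = 0; heap: [0-6 ALLOC][7-59 FREE]
Op 2: b = malloc(1) -> b = 7; heap: [0-6 ALLOC][7-7 ALLOC][8-59 FREE]
Op 3: a = realloc(a, 24) -> a = 8; heap: [0-6 FREE][7-7 ALLOC][8-31 ALLOC][32-59 FREE]
Op 4: b = realloc(b, 10) -> b = 32; heap: [0-7 FREE][8-31 ALLOC][32-41 ALLOC][42-59 FREE]
Op 5: a = realloc(a, 23) -> a = 8; heap: [0-7 FREE][8-30 ALLOC][31-31 FREE][32-41 ALLOC][42-59 FREE]
Op 6: c = malloc(18) -> c = 42; heap: [0-7 FREE][8-30 ALLOC][31-31 FREE][32-41 ALLOC][42-59 ALLOC]
Op 7: d = malloc(17) -> d = NULL; heap: [0-7 FREE][8-30 ALLOC][31-31 FREE][32-41 ALLOC][42-59 ALLOC]
Op 8: free(c) -> (freed c); heap: [0-7 FREE][8-30 ALLOC][31-31 FREE][32-41 ALLOC][42-59 FREE]
Free blocks: [8 1 18] total_free=27 largest=18 -> 100*(27-18)/27 = 900/27 ≈ 33.333 -> rounds to 33

Answer: 33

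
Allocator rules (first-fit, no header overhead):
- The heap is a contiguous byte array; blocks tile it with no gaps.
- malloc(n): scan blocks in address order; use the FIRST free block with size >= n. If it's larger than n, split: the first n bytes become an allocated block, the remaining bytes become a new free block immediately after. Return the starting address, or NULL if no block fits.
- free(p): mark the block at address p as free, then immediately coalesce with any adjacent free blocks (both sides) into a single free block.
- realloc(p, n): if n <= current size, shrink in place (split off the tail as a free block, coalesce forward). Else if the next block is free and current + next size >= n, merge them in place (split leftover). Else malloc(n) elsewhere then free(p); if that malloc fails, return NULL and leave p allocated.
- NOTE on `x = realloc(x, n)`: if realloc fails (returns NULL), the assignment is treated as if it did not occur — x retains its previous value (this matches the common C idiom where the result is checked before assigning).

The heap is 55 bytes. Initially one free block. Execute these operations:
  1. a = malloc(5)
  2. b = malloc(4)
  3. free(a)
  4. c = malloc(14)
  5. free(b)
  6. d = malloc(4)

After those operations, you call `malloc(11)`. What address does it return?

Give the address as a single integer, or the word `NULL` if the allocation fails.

Op 1: a = malloc(5) -> a = 0; heap: [0-4 ALLOC][5-54 FREE]
Op 2: b = malloc(4) -> b = 5; heap: [0-4 ALLOC][5-8 ALLOC][9-54 FREE]
Op 3: free(a) -> (freed a); heap: [0-4 FREE][5-8 ALLOC][9-54 FREE]
Op 4: c = malloc(14) -> c = 9; heap: [0-4 FREE][5-8 ALLOC][9-22 ALLOC][23-54 FREE]
Op 5: free(b) -> (freed b); heap: [0-8 FREE][9-22 ALLOC][23-54 FREE]
Op 6: d = malloc(4) -> d = 0; heap: [0-3 ALLOC][4-8 FREE][9-22 ALLOC][23-54 FREE]
malloc(11): first-fit scan over [0-3 ALLOC][4-8 FREE][9-22 ALLOC][23-54 FREE] -> 23

Answer: 23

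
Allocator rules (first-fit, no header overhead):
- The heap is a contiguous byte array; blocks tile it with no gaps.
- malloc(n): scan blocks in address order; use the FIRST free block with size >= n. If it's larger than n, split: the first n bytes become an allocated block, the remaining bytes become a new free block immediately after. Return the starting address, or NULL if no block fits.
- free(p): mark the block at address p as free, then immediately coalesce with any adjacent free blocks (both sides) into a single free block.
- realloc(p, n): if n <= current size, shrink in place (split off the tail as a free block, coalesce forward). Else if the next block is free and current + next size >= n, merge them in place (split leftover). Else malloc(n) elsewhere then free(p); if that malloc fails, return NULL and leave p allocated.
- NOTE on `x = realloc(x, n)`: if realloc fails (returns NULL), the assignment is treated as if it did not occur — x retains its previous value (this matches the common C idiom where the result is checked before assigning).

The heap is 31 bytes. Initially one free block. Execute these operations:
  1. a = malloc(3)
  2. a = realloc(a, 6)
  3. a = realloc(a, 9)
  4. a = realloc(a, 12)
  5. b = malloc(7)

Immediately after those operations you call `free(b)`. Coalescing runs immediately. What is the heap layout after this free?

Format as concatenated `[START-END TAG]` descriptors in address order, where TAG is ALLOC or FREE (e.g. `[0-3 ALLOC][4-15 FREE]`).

Answer: [0-11 ALLOC][12-30 FREE]

Derivation:
Op 1: a = malloc(3) -> a = 0; heap: [0-2 ALLOC][3-30 FREE]
Op 2: a = realloc(a, 6) -> a = 0; heap: [0-5 ALLOC][6-30 FREE]
Op 3: a = realloc(a, 9) -> a = 0; heap: [0-8 ALLOC][9-30 FREE]
Op 4: a = realloc(a, 12) -> a = 0; heap: [0-11 ALLOC][12-30 FREE]
Op 5: b = malloc(7) -> b = 12; heap: [0-11 ALLOC][12-18 ALLOC][19-30 FREE]
free(b): b = 12 -> block [12-18 ALLOC]; mark free, coalesce with adjacent free neighbors -> [0-11 ALLOC][12-30 FREE]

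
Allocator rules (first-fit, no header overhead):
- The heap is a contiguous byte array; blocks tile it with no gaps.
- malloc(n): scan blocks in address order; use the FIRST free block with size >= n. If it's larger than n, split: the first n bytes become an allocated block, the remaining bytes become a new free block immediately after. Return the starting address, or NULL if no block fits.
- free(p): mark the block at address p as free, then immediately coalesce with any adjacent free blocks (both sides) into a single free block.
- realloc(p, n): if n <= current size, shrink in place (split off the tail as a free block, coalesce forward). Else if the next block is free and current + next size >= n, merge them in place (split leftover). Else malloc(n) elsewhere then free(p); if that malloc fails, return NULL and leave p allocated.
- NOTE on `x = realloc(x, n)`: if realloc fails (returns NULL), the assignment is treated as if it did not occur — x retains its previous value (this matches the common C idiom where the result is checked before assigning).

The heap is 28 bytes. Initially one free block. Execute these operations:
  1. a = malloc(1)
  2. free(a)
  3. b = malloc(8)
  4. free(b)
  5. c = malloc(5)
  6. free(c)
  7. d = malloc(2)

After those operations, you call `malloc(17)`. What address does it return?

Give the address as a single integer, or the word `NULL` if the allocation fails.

Answer: 2

Derivation:
Op 1: a = malloc(1) -> a = 0; heap: [0-0 ALLOC][1-27 FREE]
Op 2: free(a) -> (freed a); heap: [0-27 FREE]
Op 3: b = malloc(8) -> b = 0; heap: [0-7 ALLOC][8-27 FREE]
Op 4: free(b) -> (freed b); heap: [0-27 FREE]
Op 5: c = malloc(5) -> c = 0; heap: [0-4 ALLOC][5-27 FREE]
Op 6: free(c) -> (freed c); heap: [0-27 FREE]
Op 7: d = malloc(2) -> d = 0; heap: [0-1 ALLOC][2-27 FREE]
malloc(17): first-fit scan over [0-1 ALLOC][2-27 FREE] -> 2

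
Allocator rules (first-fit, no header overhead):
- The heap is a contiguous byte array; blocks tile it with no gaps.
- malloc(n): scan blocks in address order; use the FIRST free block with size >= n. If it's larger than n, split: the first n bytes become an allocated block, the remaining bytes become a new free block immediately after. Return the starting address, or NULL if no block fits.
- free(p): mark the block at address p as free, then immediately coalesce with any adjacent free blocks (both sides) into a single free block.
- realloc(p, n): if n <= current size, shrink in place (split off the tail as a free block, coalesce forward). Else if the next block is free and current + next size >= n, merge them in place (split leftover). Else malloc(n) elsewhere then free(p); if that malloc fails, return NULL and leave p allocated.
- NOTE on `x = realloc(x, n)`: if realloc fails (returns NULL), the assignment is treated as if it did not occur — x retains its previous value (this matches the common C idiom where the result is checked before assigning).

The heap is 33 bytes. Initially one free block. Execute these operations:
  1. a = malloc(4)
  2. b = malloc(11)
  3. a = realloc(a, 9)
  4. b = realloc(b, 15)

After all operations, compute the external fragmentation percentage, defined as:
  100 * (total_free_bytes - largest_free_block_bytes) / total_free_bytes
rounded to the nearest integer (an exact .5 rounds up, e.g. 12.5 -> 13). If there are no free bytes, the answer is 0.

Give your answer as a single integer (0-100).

Answer: 31

Derivation:
Op 1: a = malloc(4) -> a = 0; heap: [0-3 ALLOC][4-32 FREE]
Op 2: b = malloc(11) -> b = 4; heap: [0-3 ALLOC][4-14 ALLOC][15-32 FREE]
Op 3: a = realloc(a, 9) -> a = 15; heap: [0-3 FREE][4-14 ALLOC][15-23 ALLOC][24-32 FREE]
Op 4: b = realloc(b, 15) -> NULL (b unchanged); heap: [0-3 FREE][4-14 ALLOC][15-23 ALLOC][24-32 FREE]
Free blocks: [4 9] total_free=13 largest=9 -> 100*(13-9)/13 = 400/13 ≈ 30.769 -> rounds to 31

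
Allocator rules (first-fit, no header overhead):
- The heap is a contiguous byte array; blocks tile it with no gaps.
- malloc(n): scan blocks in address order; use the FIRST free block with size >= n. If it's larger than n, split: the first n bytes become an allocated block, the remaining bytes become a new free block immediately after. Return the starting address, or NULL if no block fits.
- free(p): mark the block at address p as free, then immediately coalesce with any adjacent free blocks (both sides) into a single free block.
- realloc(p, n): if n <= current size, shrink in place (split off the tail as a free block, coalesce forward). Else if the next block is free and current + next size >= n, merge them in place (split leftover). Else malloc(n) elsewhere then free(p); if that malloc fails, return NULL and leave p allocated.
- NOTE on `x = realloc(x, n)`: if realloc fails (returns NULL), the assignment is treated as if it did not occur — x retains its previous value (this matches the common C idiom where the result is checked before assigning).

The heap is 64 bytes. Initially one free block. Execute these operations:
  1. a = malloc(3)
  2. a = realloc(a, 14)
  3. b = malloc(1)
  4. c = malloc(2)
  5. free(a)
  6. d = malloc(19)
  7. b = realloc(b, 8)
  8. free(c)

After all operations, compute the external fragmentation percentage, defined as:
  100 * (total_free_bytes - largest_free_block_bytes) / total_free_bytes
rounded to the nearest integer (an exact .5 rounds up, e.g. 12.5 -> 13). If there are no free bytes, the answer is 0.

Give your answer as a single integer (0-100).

Op 1: a = malloc(3) -> a = 0; heap: [0-2 ALLOC][3-63 FREE]
Op 2: a = realloc(a, 14) -> a = 0; heap: [0-13 ALLOC][14-63 FREE]
Op 3: b = malloc(1) -> b = 14; heap: [0-13 ALLOC][14-14 ALLOC][15-63 FREE]
Op 4: c = malloc(2) -> c = 15; heap: [0-13 ALLOC][14-14 ALLOC][15-16 ALLOC][17-63 FREE]
Op 5: free(a) -> (freed a); heap: [0-13 FREE][14-14 ALLOC][15-16 ALLOC][17-63 FREE]
Op 6: d = malloc(19) -> d = 17; heap: [0-13 FREE][14-14 ALLOC][15-16 ALLOC][17-35 ALLOC][36-63 FREE]
Op 7: b = realloc(b, 8) -> b = 0; heap: [0-7 ALLOC][8-14 FREE][15-16 ALLOC][17-35 ALLOC][36-63 FREE]
Op 8: free(c) -> (freed c); heap: [0-7 ALLOC][8-16 FREE][17-35 ALLOC][36-63 FREE]
Free blocks: [9 28] total_free=37 largest=28 -> 100*(37-28)/37 = 900/37 ≈ 24.324 -> rounds to 24

Answer: 24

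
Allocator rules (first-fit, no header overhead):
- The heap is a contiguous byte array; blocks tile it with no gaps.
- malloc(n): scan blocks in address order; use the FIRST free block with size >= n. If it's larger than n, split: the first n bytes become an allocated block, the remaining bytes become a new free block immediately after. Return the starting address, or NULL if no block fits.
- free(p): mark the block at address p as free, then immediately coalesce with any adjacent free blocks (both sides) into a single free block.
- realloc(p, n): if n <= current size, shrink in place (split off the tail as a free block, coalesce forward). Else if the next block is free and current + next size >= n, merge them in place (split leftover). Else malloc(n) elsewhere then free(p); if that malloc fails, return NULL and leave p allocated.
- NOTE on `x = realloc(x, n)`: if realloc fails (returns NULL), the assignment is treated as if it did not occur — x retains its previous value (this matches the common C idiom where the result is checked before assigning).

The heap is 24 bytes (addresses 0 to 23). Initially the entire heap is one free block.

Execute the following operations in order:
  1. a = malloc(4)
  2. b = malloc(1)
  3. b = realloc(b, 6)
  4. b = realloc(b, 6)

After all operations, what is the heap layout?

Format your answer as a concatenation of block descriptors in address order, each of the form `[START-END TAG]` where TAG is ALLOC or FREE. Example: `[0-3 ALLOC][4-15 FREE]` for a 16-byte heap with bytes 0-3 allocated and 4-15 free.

Answer: [0-3 ALLOC][4-9 ALLOC][10-23 FREE]

Derivation:
Op 1: a = malloc(4) -> a = 0; heap: [0-3 ALLOC][4-23 FREE]
Op 2: b = malloc(1) -> b = 4; heap: [0-3 ALLOC][4-4 ALLOC][5-23 FREE]
Op 3: b = realloc(b, 6) -> b = 4; heap: [0-3 ALLOC][4-9 ALLOC][10-23 FREE]
Op 4: b = realloc(b, 6) -> b = 4; heap: [0-3 ALLOC][4-9 ALLOC][10-23 FREE]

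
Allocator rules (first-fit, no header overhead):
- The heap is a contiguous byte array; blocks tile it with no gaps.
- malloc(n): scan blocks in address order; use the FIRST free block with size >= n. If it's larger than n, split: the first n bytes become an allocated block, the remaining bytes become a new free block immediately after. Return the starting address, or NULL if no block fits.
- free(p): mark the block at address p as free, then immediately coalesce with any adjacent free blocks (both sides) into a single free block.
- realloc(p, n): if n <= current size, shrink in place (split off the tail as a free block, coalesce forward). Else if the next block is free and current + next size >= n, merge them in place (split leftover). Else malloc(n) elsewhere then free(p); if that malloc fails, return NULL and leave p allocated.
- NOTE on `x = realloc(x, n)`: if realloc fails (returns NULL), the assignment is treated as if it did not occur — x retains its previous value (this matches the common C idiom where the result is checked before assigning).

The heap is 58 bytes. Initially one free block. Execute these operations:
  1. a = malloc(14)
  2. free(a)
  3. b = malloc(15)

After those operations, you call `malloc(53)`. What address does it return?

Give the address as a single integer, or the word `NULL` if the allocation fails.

Answer: NULL

Derivation:
Op 1: a = malloc(14) -> a = 0; heap: [0-13 ALLOC][14-57 FREE]
Op 2: free(a) -> (freed a); heap: [0-57 FREE]
Op 3: b = malloc(15) -> b = 0; heap: [0-14 ALLOC][15-57 FREE]
malloc(53): first-fit scan over [0-14 ALLOC][15-57 FREE] -> NULL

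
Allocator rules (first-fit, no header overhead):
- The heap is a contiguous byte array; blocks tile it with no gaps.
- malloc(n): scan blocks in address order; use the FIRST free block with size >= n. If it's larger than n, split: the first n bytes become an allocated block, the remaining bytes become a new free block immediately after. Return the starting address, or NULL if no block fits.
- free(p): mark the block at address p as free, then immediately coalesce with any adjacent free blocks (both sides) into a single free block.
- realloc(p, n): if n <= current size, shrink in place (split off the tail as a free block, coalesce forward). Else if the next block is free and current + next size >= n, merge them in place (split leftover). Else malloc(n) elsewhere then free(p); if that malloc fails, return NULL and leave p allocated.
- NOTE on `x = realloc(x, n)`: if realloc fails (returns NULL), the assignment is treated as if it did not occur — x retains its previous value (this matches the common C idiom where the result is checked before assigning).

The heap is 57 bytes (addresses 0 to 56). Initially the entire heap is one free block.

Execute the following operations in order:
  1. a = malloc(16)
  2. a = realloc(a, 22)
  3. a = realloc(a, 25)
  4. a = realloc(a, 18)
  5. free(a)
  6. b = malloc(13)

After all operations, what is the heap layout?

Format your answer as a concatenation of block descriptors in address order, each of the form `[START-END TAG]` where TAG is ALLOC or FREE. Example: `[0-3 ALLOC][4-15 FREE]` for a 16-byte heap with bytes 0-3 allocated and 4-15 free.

Answer: [0-12 ALLOC][13-56 FREE]

Derivation:
Op 1: a = malloc(16) -> a = 0; heap: [0-15 ALLOC][16-56 FREE]
Op 2: a = realloc(a, 22) -> a = 0; heap: [0-21 ALLOC][22-56 FREE]
Op 3: a = realloc(a, 25) -> a = 0; heap: [0-24 ALLOC][25-56 FREE]
Op 4: a = realloc(a, 18) -> a = 0; heap: [0-17 ALLOC][18-56 FREE]
Op 5: free(a) -> (freed a); heap: [0-56 FREE]
Op 6: b = malloc(13) -> b = 0; heap: [0-12 ALLOC][13-56 FREE]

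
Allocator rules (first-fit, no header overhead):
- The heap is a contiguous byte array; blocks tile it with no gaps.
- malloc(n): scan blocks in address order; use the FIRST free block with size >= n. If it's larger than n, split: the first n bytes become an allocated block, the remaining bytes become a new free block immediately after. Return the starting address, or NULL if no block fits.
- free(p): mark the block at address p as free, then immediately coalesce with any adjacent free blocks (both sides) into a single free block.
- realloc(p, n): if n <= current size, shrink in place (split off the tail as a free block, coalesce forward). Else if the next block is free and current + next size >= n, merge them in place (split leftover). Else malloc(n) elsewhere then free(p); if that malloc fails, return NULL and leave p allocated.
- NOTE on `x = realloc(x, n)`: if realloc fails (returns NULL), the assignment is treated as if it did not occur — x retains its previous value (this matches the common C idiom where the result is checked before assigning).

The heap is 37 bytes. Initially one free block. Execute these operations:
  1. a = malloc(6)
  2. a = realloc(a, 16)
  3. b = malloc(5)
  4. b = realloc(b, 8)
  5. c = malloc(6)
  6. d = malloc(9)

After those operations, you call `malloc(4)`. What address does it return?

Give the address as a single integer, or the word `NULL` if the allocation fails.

Answer: 30

Derivation:
Op 1: a = malloc(6) -> a = 0; heap: [0-5 ALLOC][6-36 FREE]
Op 2: a = realloc(a, 16) -> a = 0; heap: [0-15 ALLOC][16-36 FREE]
Op 3: b = malloc(5) -> b = 16; heap: [0-15 ALLOC][16-20 ALLOC][21-36 FREE]
Op 4: b = realloc(b, 8) -> b = 16; heap: [0-15 ALLOC][16-23 ALLOC][24-36 FREE]
Op 5: c = malloc(6) -> c = 24; heap: [0-15 ALLOC][16-23 ALLOC][24-29 ALLOC][30-36 FREE]
Op 6: d = malloc(9) -> d = NULL; heap: [0-15 ALLOC][16-23 ALLOC][24-29 ALLOC][30-36 FREE]
malloc(4): first-fit scan over [0-15 ALLOC][16-23 ALLOC][24-29 ALLOC][30-36 FREE] -> 30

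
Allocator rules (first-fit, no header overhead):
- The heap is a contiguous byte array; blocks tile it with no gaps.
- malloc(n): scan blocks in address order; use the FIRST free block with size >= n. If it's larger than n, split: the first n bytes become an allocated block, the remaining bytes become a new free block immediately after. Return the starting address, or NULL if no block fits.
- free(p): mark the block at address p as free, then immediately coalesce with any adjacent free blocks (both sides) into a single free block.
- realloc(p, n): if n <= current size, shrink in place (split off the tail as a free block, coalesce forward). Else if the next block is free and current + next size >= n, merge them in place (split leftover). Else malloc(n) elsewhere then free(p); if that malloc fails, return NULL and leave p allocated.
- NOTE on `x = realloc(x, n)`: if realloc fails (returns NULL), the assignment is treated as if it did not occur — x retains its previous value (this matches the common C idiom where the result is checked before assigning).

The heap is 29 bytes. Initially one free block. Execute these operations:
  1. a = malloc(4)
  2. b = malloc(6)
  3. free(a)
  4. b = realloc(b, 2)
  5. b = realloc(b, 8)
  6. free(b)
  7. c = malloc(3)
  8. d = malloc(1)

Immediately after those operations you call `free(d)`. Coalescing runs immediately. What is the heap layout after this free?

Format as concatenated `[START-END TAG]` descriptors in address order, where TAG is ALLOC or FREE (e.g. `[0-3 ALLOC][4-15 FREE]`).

Op 1: a = malloc(4) -> a = 0; heap: [0-3 ALLOC][4-28 FREE]
Op 2: b = malloc(6) -> b = 4; heap: [0-3 ALLOC][4-9 ALLOC][10-28 FREE]
Op 3: free(a) -> (freed a); heap: [0-3 FREE][4-9 ALLOC][10-28 FREE]
Op 4: b = realloc(b, 2) -> b = 4; heap: [0-3 FREE][4-5 ALLOC][6-28 FREE]
Op 5: b = realloc(b, 8) -> b = 4; heap: [0-3 FREE][4-11 ALLOC][12-28 FREE]
Op 6: free(b) -> (freed b); heap: [0-28 FREE]
Op 7: c = malloc(3) -> c = 0; heap: [0-2 ALLOC][3-28 FREE]
Op 8: d = malloc(1) -> d = 3; heap: [0-2 ALLOC][3-3 ALLOC][4-28 FREE]
free(d): d = 3 -> block [3-3 ALLOC]; mark free, coalesce with adjacent free neighbors -> [0-2 ALLOC][3-28 FREE]

Answer: [0-2 ALLOC][3-28 FREE]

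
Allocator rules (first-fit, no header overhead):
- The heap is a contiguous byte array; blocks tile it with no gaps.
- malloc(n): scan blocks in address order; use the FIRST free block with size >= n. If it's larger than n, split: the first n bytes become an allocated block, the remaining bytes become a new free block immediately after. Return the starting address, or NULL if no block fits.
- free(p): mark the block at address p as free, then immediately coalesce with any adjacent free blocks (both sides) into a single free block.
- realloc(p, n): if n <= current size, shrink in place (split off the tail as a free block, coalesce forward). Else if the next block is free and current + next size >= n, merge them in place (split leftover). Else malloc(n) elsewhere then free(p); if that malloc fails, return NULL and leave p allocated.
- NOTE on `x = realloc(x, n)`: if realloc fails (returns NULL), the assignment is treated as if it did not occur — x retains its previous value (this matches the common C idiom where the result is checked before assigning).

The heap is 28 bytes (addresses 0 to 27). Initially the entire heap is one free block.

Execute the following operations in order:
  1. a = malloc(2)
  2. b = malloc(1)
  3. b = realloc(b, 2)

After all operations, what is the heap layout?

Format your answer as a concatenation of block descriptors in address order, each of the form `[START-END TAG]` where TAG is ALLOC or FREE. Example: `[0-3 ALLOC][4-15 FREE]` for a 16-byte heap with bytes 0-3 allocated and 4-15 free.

Answer: [0-1 ALLOC][2-3 ALLOC][4-27 FREE]

Derivation:
Op 1: a = malloc(2) -> a = 0; heap: [0-1 ALLOC][2-27 FREE]
Op 2: b = malloc(1) -> b = 2; heap: [0-1 ALLOC][2-2 ALLOC][3-27 FREE]
Op 3: b = realloc(b, 2) -> b = 2; heap: [0-1 ALLOC][2-3 ALLOC][4-27 FREE]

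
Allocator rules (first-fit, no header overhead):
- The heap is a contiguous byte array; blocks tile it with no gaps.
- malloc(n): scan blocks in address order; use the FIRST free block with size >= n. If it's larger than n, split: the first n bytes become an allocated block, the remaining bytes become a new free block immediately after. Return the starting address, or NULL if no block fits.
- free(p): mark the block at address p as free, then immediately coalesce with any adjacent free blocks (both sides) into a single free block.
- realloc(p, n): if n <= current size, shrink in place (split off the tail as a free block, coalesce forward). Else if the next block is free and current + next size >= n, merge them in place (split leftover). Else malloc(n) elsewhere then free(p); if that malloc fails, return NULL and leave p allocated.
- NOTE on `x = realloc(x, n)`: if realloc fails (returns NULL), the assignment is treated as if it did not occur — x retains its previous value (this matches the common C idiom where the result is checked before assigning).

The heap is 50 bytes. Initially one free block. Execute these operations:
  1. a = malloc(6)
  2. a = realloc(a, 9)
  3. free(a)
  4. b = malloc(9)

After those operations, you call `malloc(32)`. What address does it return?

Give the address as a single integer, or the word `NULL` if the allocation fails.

Op 1: a = malloc(6) -> a = 0; heap: [0-5 ALLOC][6-49 FREE]
Op 2: a = realloc(a, 9) -> a = 0; heap: [0-8 ALLOC][9-49 FREE]
Op 3: free(a) -> (freed a); heap: [0-49 FREE]
Op 4: b = malloc(9) -> b = 0; heap: [0-8 ALLOC][9-49 FREE]
malloc(32): first-fit scan over [0-8 ALLOC][9-49 FREE] -> 9

Answer: 9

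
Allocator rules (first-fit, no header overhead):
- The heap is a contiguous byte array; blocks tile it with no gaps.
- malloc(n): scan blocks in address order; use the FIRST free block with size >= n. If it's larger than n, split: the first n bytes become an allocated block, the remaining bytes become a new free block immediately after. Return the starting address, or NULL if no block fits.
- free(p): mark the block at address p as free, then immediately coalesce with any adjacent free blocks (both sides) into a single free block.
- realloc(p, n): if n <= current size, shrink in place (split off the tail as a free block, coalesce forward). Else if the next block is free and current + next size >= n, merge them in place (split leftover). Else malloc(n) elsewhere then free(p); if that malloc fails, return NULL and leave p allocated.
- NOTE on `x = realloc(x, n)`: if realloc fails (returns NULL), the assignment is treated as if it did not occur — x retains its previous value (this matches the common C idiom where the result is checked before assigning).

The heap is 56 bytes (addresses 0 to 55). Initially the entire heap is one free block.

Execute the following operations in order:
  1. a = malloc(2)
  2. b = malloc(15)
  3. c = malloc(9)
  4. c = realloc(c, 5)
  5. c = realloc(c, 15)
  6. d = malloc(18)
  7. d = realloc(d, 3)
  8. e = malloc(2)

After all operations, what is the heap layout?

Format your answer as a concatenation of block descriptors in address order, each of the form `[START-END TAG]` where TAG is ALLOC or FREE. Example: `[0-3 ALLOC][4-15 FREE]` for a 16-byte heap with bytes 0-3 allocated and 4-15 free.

Op 1: a = malloc(2) -> a = 0; heap: [0-1 ALLOC][2-55 FREE]
Op 2: b = malloc(15) -> b = 2; heap: [0-1 ALLOC][2-16 ALLOC][17-55 FREE]
Op 3: c = malloc(9) -> c = 17; heap: [0-1 ALLOC][2-16 ALLOC][17-25 ALLOC][26-55 FREE]
Op 4: c = realloc(c, 5) -> c = 17; heap: [0-1 ALLOC][2-16 ALLOC][17-21 ALLOC][22-55 FREE]
Op 5: c = realloc(c, 15) -> c = 17; heap: [0-1 ALLOC][2-16 ALLOC][17-31 ALLOC][32-55 FREE]
Op 6: d = malloc(18) -> d = 32; heap: [0-1 ALLOC][2-16 ALLOC][17-31 ALLOC][32-49 ALLOC][50-55 FREE]
Op 7: d = realloc(d, 3) -> d = 32; heap: [0-1 ALLOC][2-16 ALLOC][17-31 ALLOC][32-34 ALLOC][35-55 FREE]
Op 8: e = malloc(2) -> e = 35; heap: [0-1 ALLOC][2-16 ALLOC][17-31 ALLOC][32-34 ALLOC][35-36 ALLOC][37-55 FREE]

Answer: [0-1 ALLOC][2-16 ALLOC][17-31 ALLOC][32-34 ALLOC][35-36 ALLOC][37-55 FREE]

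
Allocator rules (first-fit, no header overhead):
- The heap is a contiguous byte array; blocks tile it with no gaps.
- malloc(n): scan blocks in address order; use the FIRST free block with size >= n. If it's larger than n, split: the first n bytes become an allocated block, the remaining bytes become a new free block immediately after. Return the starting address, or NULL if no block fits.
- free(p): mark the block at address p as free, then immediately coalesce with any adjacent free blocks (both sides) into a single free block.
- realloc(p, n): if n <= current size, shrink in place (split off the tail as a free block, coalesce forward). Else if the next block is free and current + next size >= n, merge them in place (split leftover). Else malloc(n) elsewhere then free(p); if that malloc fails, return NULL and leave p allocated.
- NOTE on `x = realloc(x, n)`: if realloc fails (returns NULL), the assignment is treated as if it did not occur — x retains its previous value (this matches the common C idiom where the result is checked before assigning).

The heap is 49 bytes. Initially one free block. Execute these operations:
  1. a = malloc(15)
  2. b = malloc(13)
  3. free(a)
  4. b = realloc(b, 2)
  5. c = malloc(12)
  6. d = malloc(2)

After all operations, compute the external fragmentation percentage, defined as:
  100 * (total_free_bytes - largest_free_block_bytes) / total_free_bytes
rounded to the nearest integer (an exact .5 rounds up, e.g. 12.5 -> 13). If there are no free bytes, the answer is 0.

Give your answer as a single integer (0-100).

Answer: 3

Derivation:
Op 1: a = malloc(15) -> a = 0; heap: [0-14 ALLOC][15-48 FREE]
Op 2: b = malloc(13) -> b = 15; heap: [0-14 ALLOC][15-27 ALLOC][28-48 FREE]
Op 3: free(a) -> (freed a); heap: [0-14 FREE][15-27 ALLOC][28-48 FREE]
Op 4: b = realloc(b, 2) -> b = 15; heap: [0-14 FREE][15-16 ALLOC][17-48 FREE]
Op 5: c = malloc(12) -> c = 0; heap: [0-11 ALLOC][12-14 FREE][15-16 ALLOC][17-48 FREE]
Op 6: d = malloc(2) -> d = 12; heap: [0-11 ALLOC][12-13 ALLOC][14-14 FREE][15-16 ALLOC][17-48 FREE]
Free blocks: [1 32] total_free=33 largest=32 -> 100*(33-32)/33 = 100/33 ≈ 3.030 -> rounds to 3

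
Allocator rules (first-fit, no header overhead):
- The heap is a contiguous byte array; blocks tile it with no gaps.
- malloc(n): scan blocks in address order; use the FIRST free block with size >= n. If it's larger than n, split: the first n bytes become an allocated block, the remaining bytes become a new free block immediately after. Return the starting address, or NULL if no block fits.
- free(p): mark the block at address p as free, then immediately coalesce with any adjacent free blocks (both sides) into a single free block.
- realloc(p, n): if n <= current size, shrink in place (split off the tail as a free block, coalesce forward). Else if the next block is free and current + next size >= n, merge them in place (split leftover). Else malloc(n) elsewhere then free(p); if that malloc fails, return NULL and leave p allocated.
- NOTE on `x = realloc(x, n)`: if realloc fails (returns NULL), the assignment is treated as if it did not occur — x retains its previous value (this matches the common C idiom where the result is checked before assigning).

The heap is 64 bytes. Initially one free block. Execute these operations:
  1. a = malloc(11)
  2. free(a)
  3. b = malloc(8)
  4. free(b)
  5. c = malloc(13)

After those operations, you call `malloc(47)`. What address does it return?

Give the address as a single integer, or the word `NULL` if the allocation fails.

Answer: 13

Derivation:
Op 1: a = malloc(11) -> a = 0; heap: [0-10 ALLOC][11-63 FREE]
Op 2: free(a) -> (freed a); heap: [0-63 FREE]
Op 3: b = malloc(8) -> b = 0; heap: [0-7 ALLOC][8-63 FREE]
Op 4: free(b) -> (freed b); heap: [0-63 FREE]
Op 5: c = malloc(13) -> c = 0; heap: [0-12 ALLOC][13-63 FREE]
malloc(47): first-fit scan over [0-12 ALLOC][13-63 FREE] -> 13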